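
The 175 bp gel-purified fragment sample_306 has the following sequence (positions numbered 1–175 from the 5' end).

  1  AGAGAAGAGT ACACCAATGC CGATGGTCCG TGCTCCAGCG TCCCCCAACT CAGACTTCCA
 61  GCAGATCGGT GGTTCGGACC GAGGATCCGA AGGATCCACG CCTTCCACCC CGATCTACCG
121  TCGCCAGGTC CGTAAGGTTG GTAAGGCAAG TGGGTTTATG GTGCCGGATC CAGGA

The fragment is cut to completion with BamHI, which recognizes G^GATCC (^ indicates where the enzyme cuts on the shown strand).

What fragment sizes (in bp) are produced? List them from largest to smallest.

BamHI sites (GGATCC) start at positions 83, 92, 166.
BamHI cuts after the first base of each site, so after positions 83, 92, 166.
Linear molecule, 3 cuts → 4 fragments:
  1–83 → 83 bp
  84–92 → 9 bp
  93–166 → 74 bp
  167–175 → 9 bp
Sorted largest to smallest: 83, 74, 9, 9 bp.

83, 74, 9, 9 bp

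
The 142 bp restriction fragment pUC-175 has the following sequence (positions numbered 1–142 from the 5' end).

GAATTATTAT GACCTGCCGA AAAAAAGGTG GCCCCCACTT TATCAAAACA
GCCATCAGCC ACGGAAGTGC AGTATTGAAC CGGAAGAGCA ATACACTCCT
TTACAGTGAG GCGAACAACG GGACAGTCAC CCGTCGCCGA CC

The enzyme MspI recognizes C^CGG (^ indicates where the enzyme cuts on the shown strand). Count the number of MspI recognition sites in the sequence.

1

CCGG occurs starting at position 80.
MspI cuts at 1 site.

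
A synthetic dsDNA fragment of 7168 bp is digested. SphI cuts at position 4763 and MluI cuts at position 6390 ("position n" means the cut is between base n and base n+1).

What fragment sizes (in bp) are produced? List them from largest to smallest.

4763, 1627, 778 bp

Combined cut positions (sorted): 4763, 6390.
Linear molecule, 2 cuts → 3 fragments:
  4763 − 0 = 4763 bp
  6390 − 4763 = 1627 bp
  7168 − 6390 = 778 bp
Sorted largest to smallest: 4763, 1627, 778 bp.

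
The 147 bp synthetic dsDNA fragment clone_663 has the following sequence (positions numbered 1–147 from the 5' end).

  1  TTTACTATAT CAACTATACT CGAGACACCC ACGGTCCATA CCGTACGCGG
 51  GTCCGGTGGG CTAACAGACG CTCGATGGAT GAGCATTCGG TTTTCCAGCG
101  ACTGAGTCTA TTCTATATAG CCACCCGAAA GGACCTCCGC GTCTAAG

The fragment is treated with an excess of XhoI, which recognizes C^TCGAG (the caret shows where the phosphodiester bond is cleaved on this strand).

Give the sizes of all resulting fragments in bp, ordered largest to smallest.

The XhoI site (CTCGAG) starts at position 19.
XhoI cuts after the first base of each site, so after position 19.
Linear molecule, 1 cut → 2 fragments:
  1–19 → 19 bp
  20–147 → 128 bp
Sorted largest to smallest: 128, 19 bp.

128, 19 bp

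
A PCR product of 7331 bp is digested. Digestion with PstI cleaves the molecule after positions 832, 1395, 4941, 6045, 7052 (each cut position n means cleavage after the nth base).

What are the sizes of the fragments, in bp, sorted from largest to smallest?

3546, 1104, 1007, 832, 563, 279 bp

Linear molecule, 5 cuts → 6 fragments:
  832 − 0 = 832 bp
  1395 − 832 = 563 bp
  4941 − 1395 = 3546 bp
  6045 − 4941 = 1104 bp
  7052 − 6045 = 1007 bp
  7331 − 7052 = 279 bp
Sorted largest to smallest: 3546, 1104, 1007, 832, 563, 279 bp.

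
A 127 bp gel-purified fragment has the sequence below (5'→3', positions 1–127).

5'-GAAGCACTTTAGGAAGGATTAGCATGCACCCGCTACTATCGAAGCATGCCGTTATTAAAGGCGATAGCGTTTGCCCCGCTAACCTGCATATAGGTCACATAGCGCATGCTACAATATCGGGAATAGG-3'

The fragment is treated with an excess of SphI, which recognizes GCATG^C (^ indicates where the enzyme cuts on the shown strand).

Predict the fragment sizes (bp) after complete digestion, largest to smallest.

SphI sites (GCATGC) start at positions 22, 44, 104.
SphI cuts after base 5 of each site (before the last base), so after positions 26, 48, 108.
Linear molecule, 3 cuts → 4 fragments:
  1–26 → 26 bp
  27–48 → 22 bp
  49–108 → 60 bp
  109–127 → 19 bp
Sorted largest to smallest: 60, 26, 22, 19 bp.

60, 26, 22, 19 bp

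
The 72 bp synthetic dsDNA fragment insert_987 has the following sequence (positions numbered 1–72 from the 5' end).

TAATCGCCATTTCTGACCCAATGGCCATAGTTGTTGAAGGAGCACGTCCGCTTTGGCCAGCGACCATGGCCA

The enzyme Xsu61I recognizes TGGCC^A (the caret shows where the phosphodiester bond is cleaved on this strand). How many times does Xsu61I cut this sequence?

TGGCCA occurs starting at positions 22, 54, 67.
Xsu61I cuts at 3 sites.

3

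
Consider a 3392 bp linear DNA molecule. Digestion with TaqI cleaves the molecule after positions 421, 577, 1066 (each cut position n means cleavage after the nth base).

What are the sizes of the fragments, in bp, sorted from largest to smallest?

2326, 489, 421, 156 bp

Linear molecule, 3 cuts → 4 fragments:
  421 − 0 = 421 bp
  577 − 421 = 156 bp
  1066 − 577 = 489 bp
  3392 − 1066 = 2326 bp
Sorted largest to smallest: 2326, 489, 421, 156 bp.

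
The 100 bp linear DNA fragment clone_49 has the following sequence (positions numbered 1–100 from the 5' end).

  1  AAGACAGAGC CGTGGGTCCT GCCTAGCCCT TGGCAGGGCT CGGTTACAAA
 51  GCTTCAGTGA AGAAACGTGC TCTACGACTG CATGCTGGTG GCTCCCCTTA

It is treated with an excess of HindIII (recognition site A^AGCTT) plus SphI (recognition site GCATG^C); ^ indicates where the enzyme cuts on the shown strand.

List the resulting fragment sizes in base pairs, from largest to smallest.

49, 35, 16 bp

The HindIII site (AAGCTT) starts at position 49.
HindIII cuts after the first base of each site, so after position 49.
The SphI site (GCATGC) starts at position 80.
SphI cuts after base 5 of each site (before the last base), so after position 84.
Combined cut positions: 49, 84.
Linear molecule, 2 cuts → 3 fragments:
  1–49 → 49 bp
  50–84 → 35 bp
  85–100 → 16 bp
Sorted largest to smallest: 49, 35, 16 bp.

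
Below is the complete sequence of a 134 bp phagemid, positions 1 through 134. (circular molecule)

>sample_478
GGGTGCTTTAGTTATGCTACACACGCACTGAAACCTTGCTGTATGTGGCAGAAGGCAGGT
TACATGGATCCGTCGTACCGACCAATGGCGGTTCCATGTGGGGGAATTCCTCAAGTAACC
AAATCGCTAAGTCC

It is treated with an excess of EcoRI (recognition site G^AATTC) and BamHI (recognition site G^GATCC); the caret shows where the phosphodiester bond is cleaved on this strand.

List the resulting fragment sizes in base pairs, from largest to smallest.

96, 38 bp

The EcoRI site (GAATTC) starts at position 104.
EcoRI cuts after the first base of each site, so after position 104.
The BamHI site (GGATCC) starts at position 66.
BamHI cuts after the first base of each site, so after position 66.
Combined cut positions: 66, 104.
Circular molecule, 2 cuts → 2 fragments:
  67–104 → 38 bp
  105–134 then 1–66 → 30 + 66 = 96 bp
Sorted largest to smallest: 96, 38 bp.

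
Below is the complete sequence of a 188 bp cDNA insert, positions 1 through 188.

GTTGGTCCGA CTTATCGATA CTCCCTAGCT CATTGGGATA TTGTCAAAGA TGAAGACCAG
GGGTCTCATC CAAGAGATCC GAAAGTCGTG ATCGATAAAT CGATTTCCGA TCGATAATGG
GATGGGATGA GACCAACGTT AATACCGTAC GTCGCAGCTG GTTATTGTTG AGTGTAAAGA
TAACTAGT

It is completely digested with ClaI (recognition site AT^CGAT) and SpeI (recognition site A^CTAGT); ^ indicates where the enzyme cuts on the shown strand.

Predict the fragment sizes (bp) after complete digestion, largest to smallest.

ClaI sites (ATCGAT) start at positions 14, 91, 99, 110.
ClaI cuts after base 2 of each site, so after positions 15, 92, 100, 111.
The SpeI site (ACTAGT) starts at position 183.
SpeI cuts after the first base of each site, so after position 183.
Combined cut positions: 15, 92, 100, 111, 183.
Linear molecule, 5 cuts → 6 fragments:
  1–15 → 15 bp
  16–92 → 77 bp
  93–100 → 8 bp
  101–111 → 11 bp
  112–183 → 72 bp
  184–188 → 5 bp
Sorted largest to smallest: 77, 72, 15, 11, 8, 5 bp.

77, 72, 15, 11, 8, 5 bp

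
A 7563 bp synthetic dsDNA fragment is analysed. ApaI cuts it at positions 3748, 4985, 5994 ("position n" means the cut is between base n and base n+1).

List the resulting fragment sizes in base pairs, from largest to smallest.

3748, 1569, 1237, 1009 bp

Linear molecule, 3 cuts → 4 fragments:
  3748 − 0 = 3748 bp
  4985 − 3748 = 1237 bp
  5994 − 4985 = 1009 bp
  7563 − 5994 = 1569 bp
Sorted largest to smallest: 3748, 1569, 1237, 1009 bp.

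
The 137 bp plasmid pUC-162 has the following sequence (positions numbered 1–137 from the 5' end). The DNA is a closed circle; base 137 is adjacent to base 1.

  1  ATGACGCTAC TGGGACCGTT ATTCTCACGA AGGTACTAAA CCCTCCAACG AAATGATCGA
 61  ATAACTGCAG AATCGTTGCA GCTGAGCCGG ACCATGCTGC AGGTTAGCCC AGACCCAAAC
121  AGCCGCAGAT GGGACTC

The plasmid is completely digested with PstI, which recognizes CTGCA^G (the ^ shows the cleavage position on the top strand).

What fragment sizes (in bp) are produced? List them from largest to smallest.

105, 32 bp

PstI sites (CTGCAG) start at positions 65, 97.
PstI cuts after base 5 of each site (before the last base), so after positions 69, 101.
Circular molecule, 2 cuts → 2 fragments:
  70–101 → 32 bp
  102–137 then 1–69 → 36 + 69 = 105 bp
Sorted largest to smallest: 105, 32 bp.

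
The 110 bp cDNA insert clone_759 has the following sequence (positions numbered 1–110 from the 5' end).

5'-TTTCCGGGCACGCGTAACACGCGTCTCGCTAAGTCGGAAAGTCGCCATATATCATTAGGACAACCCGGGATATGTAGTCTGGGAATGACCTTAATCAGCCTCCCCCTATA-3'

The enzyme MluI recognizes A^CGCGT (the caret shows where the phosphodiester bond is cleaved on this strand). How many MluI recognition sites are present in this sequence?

ACGCGT occurs starting at positions 10, 19.
MluI cuts at 2 sites.

2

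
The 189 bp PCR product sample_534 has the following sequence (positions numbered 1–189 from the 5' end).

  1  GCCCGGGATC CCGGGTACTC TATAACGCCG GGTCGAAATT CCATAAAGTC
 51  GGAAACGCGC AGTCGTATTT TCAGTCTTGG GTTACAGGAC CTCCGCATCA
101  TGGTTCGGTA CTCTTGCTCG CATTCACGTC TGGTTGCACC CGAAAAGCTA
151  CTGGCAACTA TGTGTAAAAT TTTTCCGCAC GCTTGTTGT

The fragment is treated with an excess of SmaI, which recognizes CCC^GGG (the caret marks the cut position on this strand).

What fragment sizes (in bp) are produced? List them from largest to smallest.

SmaI sites (CCCGGG) start at positions 2, 10.
SmaI cuts after base 3 of each site, so after positions 4, 12.
Linear molecule, 2 cuts → 3 fragments:
  1–4 → 4 bp
  5–12 → 8 bp
  13–189 → 177 bp
Sorted largest to smallest: 177, 8, 4 bp.

177, 8, 4 bp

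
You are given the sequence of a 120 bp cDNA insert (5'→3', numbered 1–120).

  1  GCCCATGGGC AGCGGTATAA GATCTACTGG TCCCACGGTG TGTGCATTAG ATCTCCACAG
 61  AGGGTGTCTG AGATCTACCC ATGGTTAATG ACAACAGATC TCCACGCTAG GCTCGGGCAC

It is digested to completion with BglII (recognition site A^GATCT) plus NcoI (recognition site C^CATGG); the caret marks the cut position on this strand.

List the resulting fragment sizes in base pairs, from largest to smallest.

BglII sites (AGATCT) start at positions 20, 49, 71, 96.
BglII cuts after the first base of each site, so after positions 20, 49, 71, 96.
NcoI sites (CCATGG) start at positions 3, 79.
NcoI cuts after the first base of each site, so after positions 3, 79.
Combined cut positions: 3, 20, 49, 71, 79, 96.
Linear molecule, 6 cuts → 7 fragments:
  1–3 → 3 bp
  4–20 → 17 bp
  21–49 → 29 bp
  50–71 → 22 bp
  72–79 → 8 bp
  80–96 → 17 bp
  97–120 → 24 bp
Sorted largest to smallest: 29, 24, 22, 17, 17, 8, 3 bp.

29, 24, 22, 17, 17, 8, 3 bp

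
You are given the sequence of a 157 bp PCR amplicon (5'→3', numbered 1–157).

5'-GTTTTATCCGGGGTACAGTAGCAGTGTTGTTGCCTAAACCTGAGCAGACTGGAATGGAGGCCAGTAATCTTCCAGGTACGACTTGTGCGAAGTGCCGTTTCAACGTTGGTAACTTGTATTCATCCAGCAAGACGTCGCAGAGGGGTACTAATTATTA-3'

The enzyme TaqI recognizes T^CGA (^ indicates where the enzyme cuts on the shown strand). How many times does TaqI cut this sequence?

No occurrence of TCGA is present in the sequence.
TaqI does not cut: 0 sites.

0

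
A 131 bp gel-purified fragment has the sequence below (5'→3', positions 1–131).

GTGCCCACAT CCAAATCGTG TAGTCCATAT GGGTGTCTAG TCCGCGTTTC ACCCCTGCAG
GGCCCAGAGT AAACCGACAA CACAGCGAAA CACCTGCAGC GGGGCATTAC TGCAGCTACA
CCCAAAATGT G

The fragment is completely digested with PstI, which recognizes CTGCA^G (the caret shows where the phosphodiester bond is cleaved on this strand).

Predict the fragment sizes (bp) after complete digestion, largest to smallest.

PstI sites (CTGCAG) start at positions 55, 94, 110.
PstI cuts after base 5 of each site (before the last base), so after positions 59, 98, 114.
Linear molecule, 3 cuts → 4 fragments:
  1–59 → 59 bp
  60–98 → 39 bp
  99–114 → 16 bp
  115–131 → 17 bp
Sorted largest to smallest: 59, 39, 17, 16 bp.

59, 39, 17, 16 bp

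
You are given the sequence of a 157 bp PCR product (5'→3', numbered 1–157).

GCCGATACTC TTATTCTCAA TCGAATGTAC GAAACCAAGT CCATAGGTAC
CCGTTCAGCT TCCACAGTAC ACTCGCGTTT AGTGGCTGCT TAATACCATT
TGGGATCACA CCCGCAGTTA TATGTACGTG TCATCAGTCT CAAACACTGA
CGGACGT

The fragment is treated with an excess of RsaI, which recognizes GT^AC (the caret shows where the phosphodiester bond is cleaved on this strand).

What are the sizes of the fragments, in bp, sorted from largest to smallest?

RsaI sites (GTAC) start at positions 27, 47, 67, 124.
RsaI cuts after base 2 of each site, so after positions 28, 48, 68, 125.
Linear molecule, 4 cuts → 5 fragments:
  1–28 → 28 bp
  29–48 → 20 bp
  49–68 → 20 bp
  69–125 → 57 bp
  126–157 → 32 bp
Sorted largest to smallest: 57, 32, 28, 20, 20 bp.

57, 32, 28, 20, 20 bp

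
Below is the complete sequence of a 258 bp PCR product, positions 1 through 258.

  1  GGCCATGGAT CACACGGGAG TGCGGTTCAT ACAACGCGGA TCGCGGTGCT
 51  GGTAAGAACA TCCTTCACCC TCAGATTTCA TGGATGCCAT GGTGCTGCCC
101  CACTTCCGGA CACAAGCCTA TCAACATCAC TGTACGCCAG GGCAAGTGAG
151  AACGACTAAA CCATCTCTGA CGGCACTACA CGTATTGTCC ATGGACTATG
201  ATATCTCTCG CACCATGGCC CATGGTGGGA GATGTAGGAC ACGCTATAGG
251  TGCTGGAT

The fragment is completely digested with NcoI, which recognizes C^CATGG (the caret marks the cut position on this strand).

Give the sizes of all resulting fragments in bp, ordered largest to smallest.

102, 84, 38, 24, 7, 3 bp

NcoI sites (CCATGG) start at positions 3, 87, 189, 213, 220.
NcoI cuts after the first base of each site, so after positions 3, 87, 189, 213, 220.
Linear molecule, 5 cuts → 6 fragments:
  1–3 → 3 bp
  4–87 → 84 bp
  88–189 → 102 bp
  190–213 → 24 bp
  214–220 → 7 bp
  221–258 → 38 bp
Sorted largest to smallest: 102, 84, 38, 24, 7, 3 bp.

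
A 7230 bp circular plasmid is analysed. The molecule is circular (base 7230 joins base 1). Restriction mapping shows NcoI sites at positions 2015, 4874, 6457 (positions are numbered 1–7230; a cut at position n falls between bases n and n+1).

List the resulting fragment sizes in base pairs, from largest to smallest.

Circular molecule, 3 cuts → 3 fragments:
  4874 − 2015 = 2859 bp
  6457 − 4874 = 1583 bp
  wrap: 7230 − 6457 + 2015 = 2788 bp
Sorted largest to smallest: 2859, 2788, 1583 bp.

2859, 2788, 1583 bp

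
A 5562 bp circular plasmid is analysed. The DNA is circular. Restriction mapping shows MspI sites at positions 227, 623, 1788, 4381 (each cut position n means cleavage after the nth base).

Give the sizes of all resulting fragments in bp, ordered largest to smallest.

Circular molecule, 4 cuts → 4 fragments:
  623 − 227 = 396 bp
  1788 − 623 = 1165 bp
  4381 − 1788 = 2593 bp
  wrap: 5562 − 4381 + 227 = 1408 bp
Sorted largest to smallest: 2593, 1408, 1165, 396 bp.

2593, 1408, 1165, 396 bp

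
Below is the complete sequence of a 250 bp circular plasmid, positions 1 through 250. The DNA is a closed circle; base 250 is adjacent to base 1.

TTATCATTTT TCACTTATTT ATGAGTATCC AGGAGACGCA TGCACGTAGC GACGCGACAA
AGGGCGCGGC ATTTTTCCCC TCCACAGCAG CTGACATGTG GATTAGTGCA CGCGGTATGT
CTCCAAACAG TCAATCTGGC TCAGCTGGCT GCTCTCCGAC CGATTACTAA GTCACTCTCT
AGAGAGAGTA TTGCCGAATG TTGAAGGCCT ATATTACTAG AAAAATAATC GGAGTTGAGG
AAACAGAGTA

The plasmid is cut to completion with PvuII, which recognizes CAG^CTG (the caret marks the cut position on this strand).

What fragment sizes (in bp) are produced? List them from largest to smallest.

PvuII sites (CAGCTG) start at positions 88, 142.
PvuII cuts after base 3 of each site, so after positions 90, 144.
Circular molecule, 2 cuts → 2 fragments:
  91–144 → 54 bp
  145–250 then 1–90 → 106 + 90 = 196 bp
Sorted largest to smallest: 196, 54 bp.

196, 54 bp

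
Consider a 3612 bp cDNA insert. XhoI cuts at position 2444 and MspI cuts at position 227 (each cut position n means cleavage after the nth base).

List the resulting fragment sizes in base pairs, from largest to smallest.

2217, 1168, 227 bp

Combined cut positions (sorted): 227, 2444.
Linear molecule, 2 cuts → 3 fragments:
  227 − 0 = 227 bp
  2444 − 227 = 2217 bp
  3612 − 2444 = 1168 bp
Sorted largest to smallest: 2217, 1168, 227 bp.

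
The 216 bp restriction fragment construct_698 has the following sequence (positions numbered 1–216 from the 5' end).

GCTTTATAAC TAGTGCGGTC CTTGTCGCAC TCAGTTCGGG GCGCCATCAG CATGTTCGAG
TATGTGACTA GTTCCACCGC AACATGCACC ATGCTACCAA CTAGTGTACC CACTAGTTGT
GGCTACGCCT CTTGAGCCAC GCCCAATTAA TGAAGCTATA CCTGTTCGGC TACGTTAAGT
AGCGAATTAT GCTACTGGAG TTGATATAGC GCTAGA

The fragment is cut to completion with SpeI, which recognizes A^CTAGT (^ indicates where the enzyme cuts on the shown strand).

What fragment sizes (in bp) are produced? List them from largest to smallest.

SpeI sites (ACTAGT) start at positions 9, 67, 100, 112.
SpeI cuts after the first base of each site, so after positions 9, 67, 100, 112.
Linear molecule, 4 cuts → 5 fragments:
  1–9 → 9 bp
  10–67 → 58 bp
  68–100 → 33 bp
  101–112 → 12 bp
  113–216 → 104 bp
Sorted largest to smallest: 104, 58, 33, 12, 9 bp.

104, 58, 33, 12, 9 bp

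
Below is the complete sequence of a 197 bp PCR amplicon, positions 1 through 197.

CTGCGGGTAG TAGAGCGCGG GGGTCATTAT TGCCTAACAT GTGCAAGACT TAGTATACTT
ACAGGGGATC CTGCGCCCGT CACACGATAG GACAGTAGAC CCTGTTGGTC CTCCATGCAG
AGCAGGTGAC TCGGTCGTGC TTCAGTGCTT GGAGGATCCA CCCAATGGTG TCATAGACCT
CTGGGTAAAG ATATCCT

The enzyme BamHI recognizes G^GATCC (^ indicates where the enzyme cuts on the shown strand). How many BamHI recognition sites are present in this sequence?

GGATCC occurs starting at positions 66, 154.
BamHI cuts at 2 sites.

2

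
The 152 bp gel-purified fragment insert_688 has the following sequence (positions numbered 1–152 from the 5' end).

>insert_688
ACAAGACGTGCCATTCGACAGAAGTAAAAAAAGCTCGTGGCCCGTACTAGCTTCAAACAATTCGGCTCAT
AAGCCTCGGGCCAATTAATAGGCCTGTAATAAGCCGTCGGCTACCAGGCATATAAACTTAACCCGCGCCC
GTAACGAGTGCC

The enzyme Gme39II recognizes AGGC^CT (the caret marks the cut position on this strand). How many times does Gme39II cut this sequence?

1

AGGCCT occurs starting at position 90.
Gme39II cuts at 1 site.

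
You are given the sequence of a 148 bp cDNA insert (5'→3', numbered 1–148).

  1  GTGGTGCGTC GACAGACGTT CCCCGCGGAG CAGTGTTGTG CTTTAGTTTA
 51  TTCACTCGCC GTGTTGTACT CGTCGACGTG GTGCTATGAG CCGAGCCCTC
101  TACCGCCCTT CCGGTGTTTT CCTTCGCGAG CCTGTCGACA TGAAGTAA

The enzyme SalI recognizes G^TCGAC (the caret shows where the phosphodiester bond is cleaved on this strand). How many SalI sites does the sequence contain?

3

GTCGAC occurs starting at positions 8, 72, 134.
SalI cuts at 3 sites.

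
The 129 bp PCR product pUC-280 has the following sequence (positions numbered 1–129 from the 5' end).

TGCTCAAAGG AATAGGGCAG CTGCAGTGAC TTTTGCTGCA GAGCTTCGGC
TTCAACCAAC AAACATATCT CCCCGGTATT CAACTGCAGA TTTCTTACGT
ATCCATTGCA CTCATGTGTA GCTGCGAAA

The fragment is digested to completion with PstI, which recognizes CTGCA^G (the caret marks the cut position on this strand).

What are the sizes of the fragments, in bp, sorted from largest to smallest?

PstI sites (CTGCAG) start at positions 21, 36, 84.
PstI cuts after base 5 of each site (before the last base), so after positions 25, 40, 88.
Linear molecule, 3 cuts → 4 fragments:
  1–25 → 25 bp
  26–40 → 15 bp
  41–88 → 48 bp
  89–129 → 41 bp
Sorted largest to smallest: 48, 41, 25, 15 bp.

48, 41, 25, 15 bp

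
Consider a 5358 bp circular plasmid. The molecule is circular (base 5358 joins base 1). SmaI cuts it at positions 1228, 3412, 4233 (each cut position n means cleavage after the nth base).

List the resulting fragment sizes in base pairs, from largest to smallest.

Circular molecule, 3 cuts → 3 fragments:
  3412 − 1228 = 2184 bp
  4233 − 3412 = 821 bp
  wrap: 5358 − 4233 + 1228 = 2353 bp
Sorted largest to smallest: 2353, 2184, 821 bp.

2353, 2184, 821 bp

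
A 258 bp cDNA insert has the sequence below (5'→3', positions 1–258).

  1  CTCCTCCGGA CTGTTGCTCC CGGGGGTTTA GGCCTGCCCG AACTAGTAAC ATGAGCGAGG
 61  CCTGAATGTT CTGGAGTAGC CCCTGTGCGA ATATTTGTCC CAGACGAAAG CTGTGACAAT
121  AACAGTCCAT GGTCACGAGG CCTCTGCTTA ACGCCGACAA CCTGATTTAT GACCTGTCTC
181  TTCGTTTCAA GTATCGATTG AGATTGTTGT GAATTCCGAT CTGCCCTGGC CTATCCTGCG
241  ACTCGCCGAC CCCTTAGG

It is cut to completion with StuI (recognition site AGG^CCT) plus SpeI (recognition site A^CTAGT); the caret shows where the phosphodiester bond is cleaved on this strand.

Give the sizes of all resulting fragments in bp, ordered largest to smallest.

118, 80, 32, 18, 10 bp

StuI sites (AGGCCT) start at positions 30, 58, 138.
StuI cuts after base 3 of each site, so after positions 32, 60, 140.
The SpeI site (ACTAGT) starts at position 42.
SpeI cuts after the first base of each site, so after position 42.
Combined cut positions: 32, 42, 60, 140.
Linear molecule, 4 cuts → 5 fragments:
  1–32 → 32 bp
  33–42 → 10 bp
  43–60 → 18 bp
  61–140 → 80 bp
  141–258 → 118 bp
Sorted largest to smallest: 118, 80, 32, 18, 10 bp.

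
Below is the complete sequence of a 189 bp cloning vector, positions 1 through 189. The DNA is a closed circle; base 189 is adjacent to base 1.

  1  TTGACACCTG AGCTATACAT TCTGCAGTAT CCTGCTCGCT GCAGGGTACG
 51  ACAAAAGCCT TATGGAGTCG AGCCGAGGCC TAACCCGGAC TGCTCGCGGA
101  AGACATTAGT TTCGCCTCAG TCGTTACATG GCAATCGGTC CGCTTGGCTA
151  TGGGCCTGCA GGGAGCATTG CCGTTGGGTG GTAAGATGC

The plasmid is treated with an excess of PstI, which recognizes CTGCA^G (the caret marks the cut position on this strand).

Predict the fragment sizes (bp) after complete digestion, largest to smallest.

PstI sites (CTGCAG) start at positions 22, 39, 156.
PstI cuts after base 5 of each site (before the last base), so after positions 26, 43, 160.
Circular molecule, 3 cuts → 3 fragments:
  27–43 → 17 bp
  44–160 → 117 bp
  161–189 then 1–26 → 29 + 26 = 55 bp
Sorted largest to smallest: 117, 55, 17 bp.

117, 55, 17 bp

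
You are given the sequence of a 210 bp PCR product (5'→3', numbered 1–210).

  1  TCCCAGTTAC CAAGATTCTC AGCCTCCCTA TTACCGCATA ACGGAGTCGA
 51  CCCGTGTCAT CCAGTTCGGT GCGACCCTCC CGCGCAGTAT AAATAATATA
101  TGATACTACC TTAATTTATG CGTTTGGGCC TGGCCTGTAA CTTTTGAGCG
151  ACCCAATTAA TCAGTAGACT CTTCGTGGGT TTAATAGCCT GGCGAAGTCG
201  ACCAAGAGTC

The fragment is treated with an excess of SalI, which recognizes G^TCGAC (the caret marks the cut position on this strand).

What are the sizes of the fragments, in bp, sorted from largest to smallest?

151, 46, 13 bp

SalI sites (GTCGAC) start at positions 46, 197.
SalI cuts after the first base of each site, so after positions 46, 197.
Linear molecule, 2 cuts → 3 fragments:
  1–46 → 46 bp
  47–197 → 151 bp
  198–210 → 13 bp
Sorted largest to smallest: 151, 46, 13 bp.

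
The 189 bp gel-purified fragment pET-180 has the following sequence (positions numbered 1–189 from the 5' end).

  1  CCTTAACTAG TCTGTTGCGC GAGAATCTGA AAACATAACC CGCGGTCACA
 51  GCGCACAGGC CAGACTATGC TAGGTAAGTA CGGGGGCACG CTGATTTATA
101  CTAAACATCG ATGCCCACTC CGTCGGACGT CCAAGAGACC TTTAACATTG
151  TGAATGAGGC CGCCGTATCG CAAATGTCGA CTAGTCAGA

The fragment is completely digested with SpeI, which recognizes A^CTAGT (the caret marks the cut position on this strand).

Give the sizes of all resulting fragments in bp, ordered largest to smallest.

174, 9, 6 bp

SpeI sites (ACTAGT) start at positions 6, 180.
SpeI cuts after the first base of each site, so after positions 6, 180.
Linear molecule, 2 cuts → 3 fragments:
  1–6 → 6 bp
  7–180 → 174 bp
  181–189 → 9 bp
Sorted largest to smallest: 174, 9, 6 bp.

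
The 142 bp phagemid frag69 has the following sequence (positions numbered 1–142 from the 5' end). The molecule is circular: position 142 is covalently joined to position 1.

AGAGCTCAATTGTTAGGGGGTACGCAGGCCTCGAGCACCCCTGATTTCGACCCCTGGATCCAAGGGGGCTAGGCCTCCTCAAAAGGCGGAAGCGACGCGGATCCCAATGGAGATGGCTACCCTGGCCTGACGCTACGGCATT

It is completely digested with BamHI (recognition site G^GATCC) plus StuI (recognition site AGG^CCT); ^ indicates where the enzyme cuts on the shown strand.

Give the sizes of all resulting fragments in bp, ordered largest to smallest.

71, 28, 26, 17 bp

BamHI sites (GGATCC) start at positions 56, 99.
BamHI cuts after the first base of each site, so after positions 56, 99.
StuI sites (AGGCCT) start at positions 26, 71.
StuI cuts after base 3 of each site, so after positions 28, 73.
Combined cut positions: 28, 56, 73, 99.
Circular molecule, 4 cuts → 4 fragments:
  29–56 → 28 bp
  57–73 → 17 bp
  74–99 → 26 bp
  100–142 then 1–28 → 43 + 28 = 71 bp
Sorted largest to smallest: 71, 28, 26, 17 bp.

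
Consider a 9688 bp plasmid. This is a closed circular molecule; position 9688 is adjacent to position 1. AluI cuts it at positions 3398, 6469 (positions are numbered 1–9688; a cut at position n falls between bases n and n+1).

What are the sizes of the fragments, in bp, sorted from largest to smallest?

Circular molecule, 2 cuts → 2 fragments:
  6469 − 3398 = 3071 bp
  wrap: 9688 − 6469 + 3398 = 6617 bp
Sorted largest to smallest: 6617, 3071 bp.

6617, 3071 bp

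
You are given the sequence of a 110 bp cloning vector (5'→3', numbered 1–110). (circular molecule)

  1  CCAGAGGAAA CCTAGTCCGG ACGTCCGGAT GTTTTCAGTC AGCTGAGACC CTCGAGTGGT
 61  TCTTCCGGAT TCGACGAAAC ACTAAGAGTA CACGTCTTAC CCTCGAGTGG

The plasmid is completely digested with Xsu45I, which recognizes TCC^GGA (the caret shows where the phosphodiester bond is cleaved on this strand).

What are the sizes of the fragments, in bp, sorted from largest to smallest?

62, 40, 8 bp

Xsu45I sites (TCCGGA) start at positions 16, 24, 64.
Xsu45I cuts after base 3 of each site, so after positions 18, 26, 66.
Circular molecule, 3 cuts → 3 fragments:
  19–26 → 8 bp
  27–66 → 40 bp
  67–110 then 1–18 → 44 + 18 = 62 bp
Sorted largest to smallest: 62, 40, 8 bp.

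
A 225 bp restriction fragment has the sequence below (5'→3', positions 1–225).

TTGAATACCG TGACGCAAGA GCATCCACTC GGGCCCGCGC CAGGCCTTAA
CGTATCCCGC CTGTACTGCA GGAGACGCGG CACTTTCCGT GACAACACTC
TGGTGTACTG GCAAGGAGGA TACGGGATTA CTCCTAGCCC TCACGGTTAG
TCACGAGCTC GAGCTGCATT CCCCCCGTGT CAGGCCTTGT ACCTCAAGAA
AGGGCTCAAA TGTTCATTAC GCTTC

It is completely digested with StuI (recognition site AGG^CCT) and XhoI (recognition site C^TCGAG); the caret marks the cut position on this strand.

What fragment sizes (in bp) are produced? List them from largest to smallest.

114, 44, 41, 26 bp

StuI sites (AGGCCT) start at positions 42, 182.
StuI cuts after base 3 of each site, so after positions 44, 184.
The XhoI site (CTCGAG) starts at position 158.
XhoI cuts after the first base of each site, so after position 158.
Combined cut positions: 44, 158, 184.
Linear molecule, 3 cuts → 4 fragments:
  1–44 → 44 bp
  45–158 → 114 bp
  159–184 → 26 bp
  185–225 → 41 bp
Sorted largest to smallest: 114, 44, 41, 26 bp.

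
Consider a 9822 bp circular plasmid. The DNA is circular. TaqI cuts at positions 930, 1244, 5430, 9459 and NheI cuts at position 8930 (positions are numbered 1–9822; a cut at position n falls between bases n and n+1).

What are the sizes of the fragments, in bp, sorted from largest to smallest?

4186, 3500, 1293, 529, 314 bp

Combined cut positions (sorted): 930, 1244, 5430, 8930, 9459.
Circular molecule, 5 cuts → 5 fragments:
  1244 − 930 = 314 bp
  5430 − 1244 = 4186 bp
  8930 − 5430 = 3500 bp
  9459 − 8930 = 529 bp
  wrap: 9822 − 9459 + 930 = 1293 bp
Sorted largest to smallest: 4186, 3500, 1293, 529, 314 bp.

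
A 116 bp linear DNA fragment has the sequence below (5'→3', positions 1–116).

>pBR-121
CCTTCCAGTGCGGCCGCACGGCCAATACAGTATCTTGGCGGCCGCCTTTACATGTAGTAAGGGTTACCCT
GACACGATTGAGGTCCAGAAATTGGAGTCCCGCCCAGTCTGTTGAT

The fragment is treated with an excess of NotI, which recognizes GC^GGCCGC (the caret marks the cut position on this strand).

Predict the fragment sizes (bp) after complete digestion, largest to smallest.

NotI sites (GCGGCCGC) start at positions 10, 38.
NotI cuts after base 2 of each site, so after positions 11, 39.
Linear molecule, 2 cuts → 3 fragments:
  1–11 → 11 bp
  12–39 → 28 bp
  40–116 → 77 bp
Sorted largest to smallest: 77, 28, 11 bp.

77, 28, 11 bp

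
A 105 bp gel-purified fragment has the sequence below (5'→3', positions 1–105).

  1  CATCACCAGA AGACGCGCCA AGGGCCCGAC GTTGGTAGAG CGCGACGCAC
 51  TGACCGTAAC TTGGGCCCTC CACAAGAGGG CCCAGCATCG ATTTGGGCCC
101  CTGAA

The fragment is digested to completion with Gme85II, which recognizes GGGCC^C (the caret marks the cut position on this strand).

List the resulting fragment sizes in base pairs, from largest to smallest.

41, 26, 17, 15, 6 bp

Gme85II sites (GGGCCC) start at positions 22, 63, 78, 95.
Gme85II cuts after base 5 of each site (before the last base), so after positions 26, 67, 82, 99.
Linear molecule, 4 cuts → 5 fragments:
  1–26 → 26 bp
  27–67 → 41 bp
  68–82 → 15 bp
  83–99 → 17 bp
  100–105 → 6 bp
Sorted largest to smallest: 41, 26, 17, 15, 6 bp.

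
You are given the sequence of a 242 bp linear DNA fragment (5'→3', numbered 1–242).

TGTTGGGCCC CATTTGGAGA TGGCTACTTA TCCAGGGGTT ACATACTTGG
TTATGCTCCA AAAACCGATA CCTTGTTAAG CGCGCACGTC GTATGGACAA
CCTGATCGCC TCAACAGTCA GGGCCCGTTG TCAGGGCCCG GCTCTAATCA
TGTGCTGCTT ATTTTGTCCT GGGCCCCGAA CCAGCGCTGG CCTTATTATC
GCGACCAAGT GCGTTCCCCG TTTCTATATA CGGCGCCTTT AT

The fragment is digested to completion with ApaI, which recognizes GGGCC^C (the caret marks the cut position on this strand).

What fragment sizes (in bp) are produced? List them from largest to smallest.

116, 67, 37, 13, 9 bp

ApaI sites (GGGCCC) start at positions 5, 121, 134, 171.
ApaI cuts after base 5 of each site (before the last base), so after positions 9, 125, 138, 175.
Linear molecule, 4 cuts → 5 fragments:
  1–9 → 9 bp
  10–125 → 116 bp
  126–138 → 13 bp
  139–175 → 37 bp
  176–242 → 67 bp
Sorted largest to smallest: 116, 67, 37, 13, 9 bp.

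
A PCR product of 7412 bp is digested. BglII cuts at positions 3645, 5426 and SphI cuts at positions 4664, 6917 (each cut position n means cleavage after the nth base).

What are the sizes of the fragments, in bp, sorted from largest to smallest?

Combined cut positions (sorted): 3645, 4664, 5426, 6917.
Linear molecule, 4 cuts → 5 fragments:
  3645 − 0 = 3645 bp
  4664 − 3645 = 1019 bp
  5426 − 4664 = 762 bp
  6917 − 5426 = 1491 bp
  7412 − 6917 = 495 bp
Sorted largest to smallest: 3645, 1491, 1019, 762, 495 bp.

3645, 1491, 1019, 762, 495 bp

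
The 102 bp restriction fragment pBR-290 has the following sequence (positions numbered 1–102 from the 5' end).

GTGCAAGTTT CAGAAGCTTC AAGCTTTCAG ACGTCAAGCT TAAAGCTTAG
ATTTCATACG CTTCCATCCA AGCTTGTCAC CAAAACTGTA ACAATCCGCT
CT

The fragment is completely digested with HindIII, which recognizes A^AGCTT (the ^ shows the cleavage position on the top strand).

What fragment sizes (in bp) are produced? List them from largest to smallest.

32, 27, 15, 14, 7, 7 bp

HindIII sites (AAGCTT) start at positions 14, 21, 36, 43, 70.
HindIII cuts after the first base of each site, so after positions 14, 21, 36, 43, 70.
Linear molecule, 5 cuts → 6 fragments:
  1–14 → 14 bp
  15–21 → 7 bp
  22–36 → 15 bp
  37–43 → 7 bp
  44–70 → 27 bp
  71–102 → 32 bp
Sorted largest to smallest: 32, 27, 15, 14, 7, 7 bp.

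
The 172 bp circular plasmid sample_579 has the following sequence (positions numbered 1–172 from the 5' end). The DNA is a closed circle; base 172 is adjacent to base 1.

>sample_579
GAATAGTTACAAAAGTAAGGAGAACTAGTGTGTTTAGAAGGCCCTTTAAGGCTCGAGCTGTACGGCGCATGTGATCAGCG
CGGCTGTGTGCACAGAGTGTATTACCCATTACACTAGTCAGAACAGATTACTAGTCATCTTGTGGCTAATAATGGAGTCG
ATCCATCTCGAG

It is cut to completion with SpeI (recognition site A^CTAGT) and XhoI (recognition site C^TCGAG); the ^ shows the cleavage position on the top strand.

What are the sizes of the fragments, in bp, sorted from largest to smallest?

SpeI sites (ACTAGT) start at positions 24, 113, 130.
SpeI cuts after the first base of each site, so after positions 24, 113, 130.
XhoI sites (CTCGAG) start at positions 52, 167.
XhoI cuts after the first base of each site, so after positions 52, 167.
Combined cut positions: 24, 52, 113, 130, 167.
Circular molecule, 5 cuts → 5 fragments:
  25–52 → 28 bp
  53–113 → 61 bp
  114–130 → 17 bp
  131–167 → 37 bp
  168–172 then 1–24 → 5 + 24 = 29 bp
Sorted largest to smallest: 61, 37, 29, 28, 17 bp.

61, 37, 29, 28, 17 bp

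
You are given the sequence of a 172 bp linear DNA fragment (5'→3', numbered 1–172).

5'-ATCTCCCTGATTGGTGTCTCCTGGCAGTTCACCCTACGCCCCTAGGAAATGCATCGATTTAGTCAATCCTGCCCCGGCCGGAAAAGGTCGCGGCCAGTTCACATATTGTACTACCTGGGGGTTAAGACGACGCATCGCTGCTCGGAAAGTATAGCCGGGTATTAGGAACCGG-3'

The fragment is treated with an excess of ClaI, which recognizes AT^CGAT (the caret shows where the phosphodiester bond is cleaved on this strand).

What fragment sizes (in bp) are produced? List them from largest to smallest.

The ClaI site (ATCGAT) starts at position 53.
ClaI cuts after base 2 of each site, so after position 54.
Linear molecule, 1 cut → 2 fragments:
  1–54 → 54 bp
  55–172 → 118 bp
Sorted largest to smallest: 118, 54 bp.

118, 54 bp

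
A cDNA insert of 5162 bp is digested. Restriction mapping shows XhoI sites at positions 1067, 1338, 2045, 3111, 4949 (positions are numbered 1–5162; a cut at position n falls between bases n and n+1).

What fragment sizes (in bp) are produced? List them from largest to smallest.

Linear molecule, 5 cuts → 6 fragments:
  1067 − 0 = 1067 bp
  1338 − 1067 = 271 bp
  2045 − 1338 = 707 bp
  3111 − 2045 = 1066 bp
  4949 − 3111 = 1838 bp
  5162 − 4949 = 213 bp
Sorted largest to smallest: 1838, 1067, 1066, 707, 271, 213 bp.

1838, 1067, 1066, 707, 271, 213 bp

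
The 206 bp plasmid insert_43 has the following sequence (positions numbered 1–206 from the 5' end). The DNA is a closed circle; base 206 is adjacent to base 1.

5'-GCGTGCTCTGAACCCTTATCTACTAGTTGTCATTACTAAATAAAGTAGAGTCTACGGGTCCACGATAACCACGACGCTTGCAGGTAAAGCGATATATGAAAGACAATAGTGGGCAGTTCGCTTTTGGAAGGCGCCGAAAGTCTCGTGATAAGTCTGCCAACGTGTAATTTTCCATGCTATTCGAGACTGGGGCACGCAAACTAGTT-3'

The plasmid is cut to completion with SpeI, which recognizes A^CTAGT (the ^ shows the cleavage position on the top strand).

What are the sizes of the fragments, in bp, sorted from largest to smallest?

178, 28 bp

SpeI sites (ACTAGT) start at positions 22, 200.
SpeI cuts after the first base of each site, so after positions 22, 200.
Circular molecule, 2 cuts → 2 fragments:
  23–200 → 178 bp
  201–206 then 1–22 → 6 + 22 = 28 bp
Sorted largest to smallest: 178, 28 bp.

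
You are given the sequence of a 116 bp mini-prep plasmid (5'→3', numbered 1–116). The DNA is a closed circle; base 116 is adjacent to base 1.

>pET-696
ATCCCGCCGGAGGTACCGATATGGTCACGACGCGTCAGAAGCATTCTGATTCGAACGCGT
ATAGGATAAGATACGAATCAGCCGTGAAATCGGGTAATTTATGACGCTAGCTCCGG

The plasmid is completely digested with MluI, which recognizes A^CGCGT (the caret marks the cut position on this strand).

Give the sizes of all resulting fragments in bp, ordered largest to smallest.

MluI sites (ACGCGT) start at positions 30, 55.
MluI cuts after the first base of each site, so after positions 30, 55.
Circular molecule, 2 cuts → 2 fragments:
  31–55 → 25 bp
  56–116 then 1–30 → 61 + 30 = 91 bp
Sorted largest to smallest: 91, 25 bp.

91, 25 bp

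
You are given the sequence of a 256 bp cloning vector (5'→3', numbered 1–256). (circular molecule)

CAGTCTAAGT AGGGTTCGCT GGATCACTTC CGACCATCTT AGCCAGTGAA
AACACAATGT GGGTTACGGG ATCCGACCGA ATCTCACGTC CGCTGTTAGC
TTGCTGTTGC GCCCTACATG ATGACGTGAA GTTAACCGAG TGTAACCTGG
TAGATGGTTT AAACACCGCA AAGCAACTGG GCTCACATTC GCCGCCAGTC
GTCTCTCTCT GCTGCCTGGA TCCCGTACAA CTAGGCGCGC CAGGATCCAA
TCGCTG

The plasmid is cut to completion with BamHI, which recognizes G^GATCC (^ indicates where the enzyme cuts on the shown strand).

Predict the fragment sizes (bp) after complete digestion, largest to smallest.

149, 82, 25 bp

BamHI sites (GGATCC) start at positions 69, 218, 243.
BamHI cuts after the first base of each site, so after positions 69, 218, 243.
Circular molecule, 3 cuts → 3 fragments:
  70–218 → 149 bp
  219–243 → 25 bp
  244–256 then 1–69 → 13 + 69 = 82 bp
Sorted largest to smallest: 149, 82, 25 bp.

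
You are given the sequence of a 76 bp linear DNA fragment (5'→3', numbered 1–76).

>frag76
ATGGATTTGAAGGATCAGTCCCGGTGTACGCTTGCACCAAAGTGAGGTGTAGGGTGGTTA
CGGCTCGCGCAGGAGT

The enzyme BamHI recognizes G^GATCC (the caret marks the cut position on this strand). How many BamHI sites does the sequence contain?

No occurrence of GGATCC is present in the sequence.
BamHI does not cut: 0 sites.

0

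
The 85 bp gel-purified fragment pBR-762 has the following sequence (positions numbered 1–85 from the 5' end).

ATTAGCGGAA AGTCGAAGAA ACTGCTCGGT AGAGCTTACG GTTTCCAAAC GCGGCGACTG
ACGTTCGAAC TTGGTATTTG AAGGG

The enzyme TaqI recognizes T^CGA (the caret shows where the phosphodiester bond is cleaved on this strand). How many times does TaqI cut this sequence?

2

TCGA occurs starting at positions 13, 65.
TaqI cuts at 2 sites.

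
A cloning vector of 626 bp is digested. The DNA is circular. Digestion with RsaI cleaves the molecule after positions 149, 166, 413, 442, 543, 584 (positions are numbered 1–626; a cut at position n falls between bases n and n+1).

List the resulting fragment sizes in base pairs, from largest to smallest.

Circular molecule, 6 cuts → 6 fragments:
  166 − 149 = 17 bp
  413 − 166 = 247 bp
  442 − 413 = 29 bp
  543 − 442 = 101 bp
  584 − 543 = 41 bp
  wrap: 626 − 584 + 149 = 191 bp
Sorted largest to smallest: 247, 191, 101, 41, 29, 17 bp.

247, 191, 101, 41, 29, 17 bp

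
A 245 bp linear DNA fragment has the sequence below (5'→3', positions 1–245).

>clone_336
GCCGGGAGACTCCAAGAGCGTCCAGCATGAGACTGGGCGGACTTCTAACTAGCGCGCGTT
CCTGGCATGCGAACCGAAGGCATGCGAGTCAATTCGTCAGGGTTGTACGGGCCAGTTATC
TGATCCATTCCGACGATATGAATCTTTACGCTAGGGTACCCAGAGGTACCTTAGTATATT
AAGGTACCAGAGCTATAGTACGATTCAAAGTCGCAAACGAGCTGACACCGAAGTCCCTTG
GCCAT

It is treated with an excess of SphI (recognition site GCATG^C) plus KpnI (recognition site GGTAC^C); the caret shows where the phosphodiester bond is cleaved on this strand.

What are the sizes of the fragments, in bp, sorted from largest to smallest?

SphI sites (GCATGC) start at positions 65, 80.
SphI cuts after base 5 of each site (before the last base), so after positions 69, 84.
KpnI sites (GGTACC) start at positions 155, 165, 183.
KpnI cuts after base 5 of each site (before the last base), so after positions 159, 169, 187.
Combined cut positions: 69, 84, 159, 169, 187.
Linear molecule, 5 cuts → 6 fragments:
  1–69 → 69 bp
  70–84 → 15 bp
  85–159 → 75 bp
  160–169 → 10 bp
  170–187 → 18 bp
  188–245 → 58 bp
Sorted largest to smallest: 75, 69, 58, 18, 15, 10 bp.

75, 69, 58, 18, 15, 10 bp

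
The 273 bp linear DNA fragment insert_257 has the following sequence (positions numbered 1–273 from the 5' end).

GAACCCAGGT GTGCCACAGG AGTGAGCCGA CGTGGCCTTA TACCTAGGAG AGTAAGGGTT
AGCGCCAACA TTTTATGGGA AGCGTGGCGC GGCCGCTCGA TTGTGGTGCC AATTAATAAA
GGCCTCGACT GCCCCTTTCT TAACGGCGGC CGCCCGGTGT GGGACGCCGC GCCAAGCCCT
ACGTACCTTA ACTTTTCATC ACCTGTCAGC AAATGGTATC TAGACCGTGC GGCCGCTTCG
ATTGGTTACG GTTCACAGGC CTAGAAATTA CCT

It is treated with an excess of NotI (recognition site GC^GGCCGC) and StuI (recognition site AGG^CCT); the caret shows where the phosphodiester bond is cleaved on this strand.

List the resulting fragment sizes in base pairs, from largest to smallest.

90, 83, 32, 29, 25, 14 bp

NotI sites (GCGGCCGC) start at positions 89, 146, 229.
NotI cuts after base 2 of each site, so after positions 90, 147, 230.
StuI sites (AGGCCT) start at positions 120, 257.
StuI cuts after base 3 of each site, so after positions 122, 259.
Combined cut positions: 90, 122, 147, 230, 259.
Linear molecule, 5 cuts → 6 fragments:
  1–90 → 90 bp
  91–122 → 32 bp
  123–147 → 25 bp
  148–230 → 83 bp
  231–259 → 29 bp
  260–273 → 14 bp
Sorted largest to smallest: 90, 83, 32, 29, 25, 14 bp.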